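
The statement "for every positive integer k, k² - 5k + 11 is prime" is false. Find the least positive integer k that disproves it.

k = 7

We need the least positive integer k for which k² - 5k + 11 is not prime.
k = 1: k² - 5k + 11 = 7, prime.
k = 2: k² - 5k + 11 = 5, prime.
k = 3: k² - 5k + 11 = 5, prime.
k = 4: k² - 5k + 11 = 7, prime.
k = 5: k² - 5k + 11 = 11, prime.
k = 6: k² - 5k + 11 = 17, prime.
k = 7: k² - 5k + 11 = 25 = 5 × 5, composite.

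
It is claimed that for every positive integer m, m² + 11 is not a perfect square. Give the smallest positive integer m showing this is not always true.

m = 5

The first 4 eligible values, up to m = 4, all satisfy the conclusion.
m = 5: 5² + 11 = 36 = 6², a perfect square.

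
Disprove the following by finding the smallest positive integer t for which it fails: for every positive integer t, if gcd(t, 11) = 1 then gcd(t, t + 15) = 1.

t = 3

Check each positive integer t in order until gcd(t, 11) = 1 but gcd(t, t + 15) > 1.
t = 1: gcd(1, 16) = 1.
t = 2: gcd(2, 17) = 1.
t = 3: gcd(3, 18) = 3.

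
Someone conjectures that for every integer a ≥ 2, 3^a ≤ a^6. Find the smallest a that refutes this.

For a = 2, 3, 4, 5, …, 12, 13, 14 the conclusion holds.
a = 15: 3^a = 14348907 and a^6 = 11390625, so 14348907 > 11390625.
So a = 15 is the smallest counterexample.

a = 15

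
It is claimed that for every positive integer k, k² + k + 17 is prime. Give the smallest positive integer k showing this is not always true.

k = 16

Check each positive integer k in order until k² + k + 17 is not prime.
The first 15 eligible values, up to k = 15, all satisfy the conclusion.
k = 16: k² + k + 17 = 289 = 17 × 17, composite.
So k = 16 is the smallest counterexample.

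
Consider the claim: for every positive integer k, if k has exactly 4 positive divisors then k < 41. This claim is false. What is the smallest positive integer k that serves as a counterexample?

Check each positive integer k in order until k has exactly 4 positive divisors but the claim fails.
For k = 6, 8, 10, 14, …, 35, 38, 39 the conclusion holds.
k = 46: τ(46) = 4; 46 ≥ 41.

k = 46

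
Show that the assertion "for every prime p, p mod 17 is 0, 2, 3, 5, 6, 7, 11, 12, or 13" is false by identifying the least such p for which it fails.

The first 10 eligible values, up to p = 29, all satisfy the conclusion.
p = 31: 31 mod 17 = 14 — not in {0, 2, 3, 5, 6, 7, 11, 12, 13}.

p = 31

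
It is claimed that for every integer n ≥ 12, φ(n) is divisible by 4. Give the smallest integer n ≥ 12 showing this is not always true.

n = 14

A counterexample is any integer n ≥ 12 such that φ(n) is not divisible by 4; we check each in order.
For n = 12, 13 the conclusion holds.
n = 14: φ(14) = 6; 6 mod 4 = 2.
Thus n = 14 disproves the claim, and no smaller n works.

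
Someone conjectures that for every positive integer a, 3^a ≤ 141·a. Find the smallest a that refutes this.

a = 7

The first 6 eligible values, up to a = 6, all satisfy the conclusion.
a = 7: 3^a = 2187 and 141·a = 987, so 2187 > 987.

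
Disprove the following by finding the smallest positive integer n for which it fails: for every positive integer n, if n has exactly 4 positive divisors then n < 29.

For n = 6, 8, 10, 14, 15, 21, 22, 26, 27 the conclusion holds.
n = 33: τ(33) = 4; 33 ≥ 29.

n = 33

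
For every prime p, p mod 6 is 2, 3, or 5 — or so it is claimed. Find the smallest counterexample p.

p = 7

A counterexample is any prime p such that the claim fails; we check each in order.
For p = 2, 3, 5 the conclusion holds.
p = 7: 7 mod 6 = 1 — not in {2, 3, 5}.
So p = 7 is the smallest counterexample.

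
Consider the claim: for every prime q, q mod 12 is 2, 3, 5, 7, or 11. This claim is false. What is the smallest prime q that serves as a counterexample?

q = 13

q = 2: 2 mod 12 = 2.
q = 3: 3 mod 12 = 3.
q = 5: 5 mod 12 = 5.
q = 7: 7 mod 12 = 7.
q = 11: 11 mod 12 = 11.
q = 13: 13 mod 12 = 1 — not in {2, 3, 5, 7, 11}.
Thus q = 13 disproves the claim, and no smaller q works.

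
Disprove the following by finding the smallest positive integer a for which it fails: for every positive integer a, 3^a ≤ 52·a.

a = 6

Check each positive integer a in order until 3^a > 52·a.
The first 5 eligible values, up to a = 5, all satisfy the conclusion.
a = 6: 3^a = 729 and 52·a = 312, so 729 > 312.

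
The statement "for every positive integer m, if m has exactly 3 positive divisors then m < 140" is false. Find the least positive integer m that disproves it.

A counterexample is any positive integer m such that m has exactly 3 positive divisors but the claim fails; we check each in order.
m = 4: τ(4) = 3; 4 < 140.
m = 9: τ(9) = 3; 9 < 140.
m = 25: τ(25) = 3; 25 < 140.
m = 49: τ(49) = 3; 49 < 140.
m = 121: τ(121) = 3; 121 < 140.
m = 169: τ(169) = 3; 169 ≥ 140.
Thus m = 169 disproves the claim, and no smaller m works.

m = 169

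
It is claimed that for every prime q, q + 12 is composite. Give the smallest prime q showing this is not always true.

For q = 2, 3 the conclusion holds.
q = 5: q + 12 = 17, prime — not composite.
So q = 5 is the smallest counterexample.

q = 5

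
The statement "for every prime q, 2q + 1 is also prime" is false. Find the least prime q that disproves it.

q = 7

Check each prime q in order until 2q + 1 is not prime.
q = 2: 2q + 1 = 5, prime.
q = 3: 2q + 1 = 7, prime.
q = 5: 2q + 1 = 11, prime.
q = 7: 2q + 1 = 15 = 3 × 5, not prime.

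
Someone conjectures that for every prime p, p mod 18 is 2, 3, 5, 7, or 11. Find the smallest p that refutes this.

A counterexample is any prime p such that the claim fails; we check each in order.
p = 2: 2 mod 18 = 2.
p = 3: 3 mod 18 = 3.
p = 5: 5 mod 18 = 5.
p = 7: 7 mod 18 = 7.
p = 11: 11 mod 18 = 11.
p = 13: 13 mod 18 = 13 — not in {2, 3, 5, 7, 11}.
Thus p = 13 disproves the claim, and no smaller p works.

p = 13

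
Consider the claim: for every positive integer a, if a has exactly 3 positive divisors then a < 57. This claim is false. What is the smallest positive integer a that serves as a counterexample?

The first 4 eligible values, up to a = 49, all satisfy the conclusion.
a = 121: τ(121) = 3; 121 ≥ 57.
So a = 121 is the smallest counterexample.

a = 121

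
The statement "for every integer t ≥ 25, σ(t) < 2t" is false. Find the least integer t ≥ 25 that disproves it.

Check each integer t ≥ 25 in order until the claim fails.
t = 25: σ(25) = 31; 31 < 50.
t = 26: σ(26) = 42; 42 < 52.
t = 27: σ(27) = 40; 40 < 54.
t = 28: σ(28) = 56; 56 ≥ 56.
So t = 28 is the smallest counterexample.

t = 28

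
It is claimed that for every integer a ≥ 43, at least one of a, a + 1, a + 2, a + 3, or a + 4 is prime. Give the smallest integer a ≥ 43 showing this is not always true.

For a = 43, 44, 45, 46, 47 the conclusion holds.
a = 48: 48 = 2 × 24; 49 = 7 × 7; 50 = 2 × 25; 51 = 3 × 17; 52 = 2 × 26 — all composite.
Thus a = 48 disproves the claim, and no smaller a works.

a = 48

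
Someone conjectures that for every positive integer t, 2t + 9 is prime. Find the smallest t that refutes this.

A counterexample is any positive integer t such that 2t + 9 is not prime; we check each in order.
t = 1: 2t + 9 = 11, prime.
t = 2: 2t + 9 = 13, prime.
t = 3: 2t + 9 = 15 = 3 × 5, composite.
Thus t = 3 disproves the claim, and no smaller t works.

t = 3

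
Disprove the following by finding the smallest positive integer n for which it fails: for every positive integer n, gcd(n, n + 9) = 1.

n = 3

n = 1: gcd(1, 10) = 1.
n = 2: gcd(2, 11) = 1.
n = 3: gcd(3, 12) = 3.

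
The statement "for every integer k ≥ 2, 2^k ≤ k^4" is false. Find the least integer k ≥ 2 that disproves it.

k = 17

Check each integer k ≥ 2 in order until 2^k > k^4.
For k = 2, 3, 4, 5, …, 14, 15, 16 the conclusion holds.
k = 17: 2^k = 131072 and k^4 = 83521, so 131072 > 83521.
Thus k = 17 disproves the claim, and no smaller k works.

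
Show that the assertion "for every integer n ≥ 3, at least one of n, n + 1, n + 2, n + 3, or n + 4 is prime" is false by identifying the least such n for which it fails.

For n = 3, 4, 5, 6, …, 21, 22, 23 the conclusion holds.
n = 24: 24 = 2 × 12; 25 = 5 × 5; 26 = 2 × 13; 27 = 3 × 9; 28 = 2 × 14 — all composite.

n = 24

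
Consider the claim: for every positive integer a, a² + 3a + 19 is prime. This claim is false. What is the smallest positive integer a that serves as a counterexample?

a = 15

For a = 1, 2, 3, 4, …, 12, 13, 14 the conclusion holds.
a = 15: a² + 3a + 19 = 289 = 17 × 17, composite.
Thus a = 15 disproves the claim, and no smaller a works.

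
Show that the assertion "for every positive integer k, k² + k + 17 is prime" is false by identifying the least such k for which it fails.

Check each positive integer k in order until k² + k + 17 is not prime.
The first 15 eligible values, up to k = 15, all satisfy the conclusion.
k = 16: k² + k + 17 = 289 = 17 × 17, composite.
Hence k = 16 is a counterexample.

k = 16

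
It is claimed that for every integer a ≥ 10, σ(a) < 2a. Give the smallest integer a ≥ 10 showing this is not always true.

Check each integer a ≥ 10 in order until the claim fails.
For a = 10, 11 the conclusion holds.
a = 12: σ(12) = 28; 28 ≥ 24.
So a = 12 is the smallest counterexample.

a = 12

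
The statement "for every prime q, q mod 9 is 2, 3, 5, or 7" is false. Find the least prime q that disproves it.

q = 13

A counterexample is any prime q such that the claim fails; we check each in order.
q = 2: 2 mod 9 = 2.
q = 3: 3 mod 9 = 3.
q = 5: 5 mod 9 = 5.
q = 7: 7 mod 9 = 7.
q = 11: 11 mod 9 = 2.
q = 13: 13 mod 9 = 4 — not in {2, 3, 5, 7}.
Hence q = 13 is a counterexample.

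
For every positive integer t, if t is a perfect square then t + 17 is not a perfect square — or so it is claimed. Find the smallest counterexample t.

A counterexample is any positive integer t such that t is a perfect square but t + 17 is a perfect square; we check each in order.
The first 7 eligible values, up to t = 49, all satisfy the conclusion.
t = 64: 64 = 8² and 64 + 17 = 81 = 9².
Thus t = 64 disproves the claim, and no smaller t works.

t = 64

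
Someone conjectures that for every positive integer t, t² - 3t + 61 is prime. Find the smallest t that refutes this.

A counterexample is any positive integer t such that t² - 3t + 61 is not prime; we check each in order.
t = 1: t² - 3t + 61 = 59, prime.
t = 2: t² - 3t + 61 = 59, prime.
t = 3: t² - 3t + 61 = 61, prime.
t = 4: t² - 3t + 61 = 65 = 5 × 13, composite.
Thus t = 4 disproves the claim, and no smaller t works.

t = 4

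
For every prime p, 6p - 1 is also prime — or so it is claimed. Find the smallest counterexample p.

Check each prime p in order until 6p - 1 is not prime.
p = 2: 6p - 1 = 11, prime.
p = 3: 6p - 1 = 17, prime.
p = 5: 6p - 1 = 29, prime.
p = 7: 6p - 1 = 41, prime.
p = 11: 6p - 1 = 65 = 5 × 13, not prime.

p = 11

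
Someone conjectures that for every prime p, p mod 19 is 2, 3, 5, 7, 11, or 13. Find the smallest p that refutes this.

p = 17

Check each prime p in order until the claim fails.
The first 6 eligible values, up to p = 13, all satisfy the conclusion.
p = 17: 17 mod 19 = 17 — not in {2, 3, 5, 7, 11, 13}.
Thus p = 17 disproves the claim, and no smaller p works.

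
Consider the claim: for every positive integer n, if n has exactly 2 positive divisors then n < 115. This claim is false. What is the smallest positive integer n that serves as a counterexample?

The first 30 eligible values, up to n = 113, all satisfy the conclusion.
n = 127: τ(127) = 2; 127 ≥ 115.

n = 127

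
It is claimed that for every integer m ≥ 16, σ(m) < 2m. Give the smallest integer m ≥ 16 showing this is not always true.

m = 18

We need the least integer m ≥ 16 for which the claim fails.
For m = 16, 17 the conclusion holds.
m = 18: σ(18) = 39; 39 ≥ 36.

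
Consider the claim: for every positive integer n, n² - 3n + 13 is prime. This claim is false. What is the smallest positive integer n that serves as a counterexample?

n = 12

A counterexample is any positive integer n such that n² - 3n + 13 is not prime; we check each in order.
For n = 1, 2, 3, 4, …, 9, 10, 11 the conclusion holds.
n = 12: n² - 3n + 13 = 121 = 11 × 11, composite.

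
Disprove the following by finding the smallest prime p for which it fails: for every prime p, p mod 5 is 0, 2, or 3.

Check each prime p in order until the claim fails.
For p = 2, 3, 5, 7 the conclusion holds.
p = 11: 11 mod 5 = 1 — not in {0, 2, 3}.

p = 11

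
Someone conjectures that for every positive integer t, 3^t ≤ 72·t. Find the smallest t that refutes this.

For t = 1, 2, 3, 4, 5 the conclusion holds.
t = 6: 3^t = 729 and 72·t = 432, so 729 > 432.
So t = 6 is the smallest counterexample.

t = 6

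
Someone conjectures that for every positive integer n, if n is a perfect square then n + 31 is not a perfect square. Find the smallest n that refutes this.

Check each positive integer n in order until n is a perfect square but n + 31 is a perfect square.
The first 14 eligible values, up to n = 196, all satisfy the conclusion.
n = 225: 225 = 15² and 225 + 31 = 256 = 16².

n = 225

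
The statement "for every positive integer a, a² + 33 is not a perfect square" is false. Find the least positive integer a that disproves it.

a = 4

Check each positive integer a in order until a² + 33 is a perfect square.
For a = 1, 2, 3 the conclusion holds.
a = 4: 4² + 33 = 49 = 7², a perfect square.
Hence a = 4 is a counterexample.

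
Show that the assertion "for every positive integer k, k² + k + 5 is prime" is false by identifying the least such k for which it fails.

A counterexample is any positive integer k such that k² + k + 5 is not prime; we check each in order.
k = 1: k² + k + 5 = 7, prime.
k = 2: k² + k + 5 = 11, prime.
k = 3: k² + k + 5 = 17, prime.
k = 4: k² + k + 5 = 25 = 5 × 5, composite.
So k = 4 is the smallest counterexample.

k = 4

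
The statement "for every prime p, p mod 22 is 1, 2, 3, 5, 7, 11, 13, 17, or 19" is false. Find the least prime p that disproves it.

For p = 2, 3, 5, 7, 11, 13, 17, 19, 23, 29 the conclusion holds.
p = 31: 31 mod 22 = 9 — not in {1, 2, 3, 5, 7, 11, 13, 17, 19}.

p = 31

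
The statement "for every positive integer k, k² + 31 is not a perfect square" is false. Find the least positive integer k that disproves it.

k = 15

We need the least positive integer k for which k² + 31 is a perfect square.
For k = 1, 2, 3, 4, …, 12, 13, 14 the conclusion holds.
k = 15: 15² + 31 = 256 = 16², a perfect square.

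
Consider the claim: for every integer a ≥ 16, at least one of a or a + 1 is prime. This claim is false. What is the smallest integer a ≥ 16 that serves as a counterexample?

We need the least integer a ≥ 16 for which a, a + 1 are both composite.
The first 4 eligible values, up to a = 19, all satisfy the conclusion.
a = 20: 20 = 2 × 10; 21 = 3 × 7 — both composite.

a = 20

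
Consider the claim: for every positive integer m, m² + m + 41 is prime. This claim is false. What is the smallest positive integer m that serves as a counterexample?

A counterexample is any positive integer m such that m² + m + 41 is not prime; we check each in order.
The first 39 eligible values, up to m = 39, all satisfy the conclusion.
m = 40: m² + m + 41 = 1681 = 41 × 41, composite.

m = 40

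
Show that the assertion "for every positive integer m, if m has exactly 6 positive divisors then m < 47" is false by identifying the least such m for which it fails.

m = 50

The first 7 eligible values, up to m = 45, all satisfy the conclusion.
m = 50: τ(50) = 6; 50 ≥ 47.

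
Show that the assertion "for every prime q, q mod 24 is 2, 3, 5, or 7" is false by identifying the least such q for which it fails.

The first 4 eligible values, up to q = 7, all satisfy the conclusion.
q = 11: 11 mod 24 = 11 — not in {2, 3, 5, 7}.
Hence q = 11 is a counterexample.

q = 11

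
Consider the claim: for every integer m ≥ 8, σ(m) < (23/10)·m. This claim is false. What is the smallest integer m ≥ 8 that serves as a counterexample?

m = 12

For m = 8, 9, 10, 11 the conclusion holds.
m = 12: σ(12) = 28; 28 ≥ 138/5.
So m = 12 is the smallest counterexample.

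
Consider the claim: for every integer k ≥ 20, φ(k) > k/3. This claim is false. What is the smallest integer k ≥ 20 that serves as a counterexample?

We need the least integer k ≥ 20 for which the claim fails.
The first 4 eligible values, up to k = 23, all satisfy the conclusion.
k = 24: φ(24) = 8 and 24/3 = 8, so φ(24) ≤ 24/3.
Thus k = 24 disproves the claim, and no smaller k works.

k = 24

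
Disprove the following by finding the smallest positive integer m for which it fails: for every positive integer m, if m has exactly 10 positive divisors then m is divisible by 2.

We need the least positive integer m for which m has exactly 10 positive divisors but m is not divisible by 2.
For m = 48, 80, 112, 162, 176, 208, 272, 304, 368 the conclusion holds.
m = 405: τ(405) = 10; 405 mod 2 = 1.
Hence m = 405 is a counterexample.

m = 405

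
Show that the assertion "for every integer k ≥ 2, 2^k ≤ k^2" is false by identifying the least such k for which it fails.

k = 2: 2^k = 4 and k^2 = 4, so 4 ≤ 4.
k = 3: 2^k = 8 and k^2 = 9, so 8 ≤ 9.
k = 4: 2^k = 16 and k^2 = 16, so 16 ≤ 16.
k = 5: 2^k = 32 and k^2 = 25, so 32 > 25.
So k = 5 is the smallest counterexample.

k = 5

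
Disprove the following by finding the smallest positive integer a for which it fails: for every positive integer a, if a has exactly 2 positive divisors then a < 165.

We need the least positive integer a for which a has exactly 2 positive divisors but the claim fails.
For a = 2, 3, 5, 7, …, 151, 157, 163 the conclusion holds.
a = 167: τ(167) = 2; 167 ≥ 165.

a = 167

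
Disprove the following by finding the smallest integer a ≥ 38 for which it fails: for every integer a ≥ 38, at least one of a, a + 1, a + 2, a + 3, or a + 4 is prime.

We need the least integer a ≥ 38 for which a, a + 1, a + 2, a + 3, a + 4 are all composite.
For a = 38, 39, 40, 41, 42, 43, 44, 45, 46, 47 the conclusion holds.
a = 48: 48 = 2 × 24; 49 = 7 × 7; 50 = 2 × 25; 51 = 3 × 17; 52 = 2 × 26 — all composite.
So a = 48 is the smallest counterexample.

a = 48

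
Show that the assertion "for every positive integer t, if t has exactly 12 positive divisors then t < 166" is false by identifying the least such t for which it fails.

t = 198

We need the least positive integer t for which t has exactly 12 positive divisors but the claim fails.
For t = 60, 72, 84, 90, …, 150, 156, 160 the conclusion holds.
t = 198: τ(198) = 12; 198 ≥ 166.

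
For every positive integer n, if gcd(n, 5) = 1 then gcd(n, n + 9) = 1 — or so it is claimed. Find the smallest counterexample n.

For n = 1, 2 the conclusion holds.
n = 3: gcd(3, 12) = 3.
Hence n = 3 is a counterexample.

n = 3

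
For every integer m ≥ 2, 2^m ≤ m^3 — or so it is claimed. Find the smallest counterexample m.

Check each integer m ≥ 2 in order until 2^m > m^3.
m = 2: 2^m = 4 and m^3 = 8, so 4 ≤ 8.
m = 3: 2^m = 8 and m^3 = 27, so 8 ≤ 27.
m = 4: 2^m = 16 and m^3 = 64, so 16 ≤ 64.
m = 5: 2^m = 32 and m^3 = 125, so 32 ≤ 125.
m = 6: 2^m = 64 and m^3 = 216, so 64 ≤ 216.
m = 7: 2^m = 128 and m^3 = 343, so 128 ≤ 343.
m = 8: 2^m = 256 and m^3 = 512, so 256 ≤ 512.
m = 9: 2^m = 512 and m^3 = 729, so 512 ≤ 729.
m = 10: 2^m = 1024 and m^3 = 1000, so 1024 > 1000.

m = 10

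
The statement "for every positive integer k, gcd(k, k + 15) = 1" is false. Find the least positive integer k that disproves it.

For k = 1, 2 the conclusion holds.
k = 3: gcd(3, 18) = 3.

k = 3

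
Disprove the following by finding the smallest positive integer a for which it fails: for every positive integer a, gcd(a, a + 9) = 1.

A counterexample is any positive integer a such that gcd(a, a + 9) > 1; we check each in order.
For a = 1, 2 the conclusion holds.
a = 3: gcd(3, 12) = 3.
Hence a = 3 is a counterexample.

a = 3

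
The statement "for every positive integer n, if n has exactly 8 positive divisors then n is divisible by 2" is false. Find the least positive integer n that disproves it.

Check each positive integer n in order until n has exactly 8 positive divisors but n is not divisible by 2.
For n = 24, 30, 40, 42, …, 88, 102, 104 the conclusion holds.
n = 105: τ(105) = 8; 105 mod 2 = 1.

n = 105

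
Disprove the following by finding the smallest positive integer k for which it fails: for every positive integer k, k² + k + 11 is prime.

k = 10

Check each positive integer k in order until k² + k + 11 is not prime.
For k = 1, 2, 3, 4, 5, 6, 7, 8, 9 the conclusion holds.
k = 10: k² + k + 11 = 121 = 11 × 11, composite.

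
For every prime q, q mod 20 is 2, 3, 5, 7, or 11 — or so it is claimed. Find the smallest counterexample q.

q = 13

Check each prime q in order until the claim fails.
q = 2: 2 mod 20 = 2.
q = 3: 3 mod 20 = 3.
q = 5: 5 mod 20 = 5.
q = 7: 7 mod 20 = 7.
q = 11: 11 mod 20 = 11.
q = 13: 13 mod 20 = 13 — not in {2, 3, 5, 7, 11}.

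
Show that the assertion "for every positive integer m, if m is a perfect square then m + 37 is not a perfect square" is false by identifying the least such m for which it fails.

The first 17 eligible values, up to m = 289, all satisfy the conclusion.
m = 324: 324 = 18² and 324 + 37 = 361 = 19².

m = 324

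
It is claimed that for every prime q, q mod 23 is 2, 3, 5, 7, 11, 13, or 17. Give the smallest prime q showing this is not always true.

We need the least prime q for which the claim fails.
q = 2: 2 mod 23 = 2.
q = 3: 3 mod 23 = 3.
q = 5: 5 mod 23 = 5.
q = 7: 7 mod 23 = 7.
q = 11: 11 mod 23 = 11.
q = 13: 13 mod 23 = 13.
q = 17: 17 mod 23 = 17.
q = 19: 19 mod 23 = 19 — not in {2, 3, 5, 7, 11, 13, 17}.
Thus q = 19 disproves the claim, and no smaller q works.

q = 19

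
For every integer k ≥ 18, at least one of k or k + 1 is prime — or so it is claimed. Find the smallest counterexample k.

We need the least integer k ≥ 18 for which k, k + 1 are both composite.
k = 18: 19 is prime.
k = 19: 19 is prime.
k = 20: 20 = 2 × 10; 21 = 3 × 7 — both composite.

k = 20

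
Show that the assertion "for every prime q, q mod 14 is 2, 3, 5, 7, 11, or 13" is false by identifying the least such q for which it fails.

q = 23

A counterexample is any prime q such that the claim fails; we check each in order.
For q = 2, 3, 5, 7, 11, 13, 17, 19 the conclusion holds.
q = 23: 23 mod 14 = 9 — not in {2, 3, 5, 7, 11, 13}.
Hence q = 23 is a counterexample.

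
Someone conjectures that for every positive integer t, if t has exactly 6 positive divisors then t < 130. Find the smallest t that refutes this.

A counterexample is any positive integer t such that t has exactly 6 positive divisors but the claim fails; we check each in order.
The first 19 eligible values, up to t = 124, all satisfy the conclusion.
t = 147: τ(147) = 6; 147 ≥ 130.
Thus t = 147 disproves the claim, and no smaller t works.

t = 147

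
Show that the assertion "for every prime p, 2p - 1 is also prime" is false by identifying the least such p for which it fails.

p = 5

Check each prime p in order until 2p - 1 is not prime.
For p = 2, 3 the conclusion holds.
p = 5: 2p - 1 = 9 = 3 × 3, not prime.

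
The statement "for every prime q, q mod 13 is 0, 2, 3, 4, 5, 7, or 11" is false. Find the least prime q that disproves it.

A counterexample is any prime q such that the claim fails; we check each in order.
The first 7 eligible values, up to q = 17, all satisfy the conclusion.
q = 19: 19 mod 13 = 6 — not in {0, 2, 3, 4, 5, 7, 11}.
Thus q = 19 disproves the claim, and no smaller q works.

q = 19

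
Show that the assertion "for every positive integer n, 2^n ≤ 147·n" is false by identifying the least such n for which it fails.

A counterexample is any positive integer n such that 2^n > 147·n; we check each in order.
The first 10 eligible values, up to n = 10, all satisfy the conclusion.
n = 11: 2^n = 2048 and 147·n = 1617, so 2048 > 1617.
So n = 11 is the smallest counterexample.

n = 11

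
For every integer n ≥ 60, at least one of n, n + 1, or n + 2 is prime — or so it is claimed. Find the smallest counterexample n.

n = 62

We need the least integer n ≥ 60 for which n, n + 1, n + 2 are all composite.
For n = 60, 61 the conclusion holds.
n = 62: 62 = 2 × 31; 63 = 3 × 21; 64 = 2 × 32 — all composite.
Hence n = 62 is a counterexample.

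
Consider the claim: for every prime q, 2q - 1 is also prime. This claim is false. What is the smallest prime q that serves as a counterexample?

q = 2: 2q - 1 = 3, prime.
q = 3: 2q - 1 = 5, prime.
q = 5: 2q - 1 = 9 = 3 × 3, not prime.

q = 5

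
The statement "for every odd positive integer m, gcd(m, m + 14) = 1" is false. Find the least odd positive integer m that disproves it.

For m = 1, 3, 5 the conclusion holds.
m = 7: gcd(7, 21) = 7.
Hence m = 7 is a counterexample.

m = 7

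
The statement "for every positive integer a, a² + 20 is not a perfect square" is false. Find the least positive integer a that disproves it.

a = 4

Check each positive integer a in order until a² + 20 is a perfect square.
a = 1: 1² + 20 = 21, not a perfect square.
a = 2: 2² + 20 = 24, not a perfect square.
a = 3: 3² + 20 = 29, not a perfect square.
a = 4: 4² + 20 = 36 = 6², a perfect square.
Hence a = 4 is a counterexample.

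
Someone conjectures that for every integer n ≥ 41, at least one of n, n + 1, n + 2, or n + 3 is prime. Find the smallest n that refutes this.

n = 48

Check each integer n ≥ 41 in order until n, n + 1, n + 2, n + 3 are all composite.
The first 7 eligible values, up to n = 47, all satisfy the conclusion.
n = 48: 48 = 2 × 24; 49 = 7 × 7; 50 = 2 × 25; 51 = 3 × 17 — all composite.
So n = 48 is the smallest counterexample.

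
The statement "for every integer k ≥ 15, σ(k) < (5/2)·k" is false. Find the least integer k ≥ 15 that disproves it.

k = 24

A counterexample is any integer k ≥ 15 such that the claim fails; we check each in order.
The first 9 eligible values, up to k = 23, all satisfy the conclusion.
k = 24: σ(24) = 60; 60 ≥ 60.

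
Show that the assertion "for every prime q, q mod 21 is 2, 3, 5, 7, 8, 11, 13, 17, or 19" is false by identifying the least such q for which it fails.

We need the least prime q for which the claim fails.
For q = 2, 3, 5, 7, 11, 13, 17, 19, 23, 29 the conclusion holds.
q = 31: 31 mod 21 = 10 — not in {2, 3, 5, 7, 8, 11, 13, 17, 19}.
Thus q = 31 disproves the claim, and no smaller q works.

q = 31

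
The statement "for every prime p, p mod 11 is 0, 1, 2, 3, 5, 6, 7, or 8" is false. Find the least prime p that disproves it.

p = 31

We need the least prime p for which the claim fails.
The first 10 eligible values, up to p = 29, all satisfy the conclusion.
p = 31: 31 mod 11 = 9 — not in {0, 1, 2, 3, 5, 6, 7, 8}.
Hence p = 31 is a counterexample.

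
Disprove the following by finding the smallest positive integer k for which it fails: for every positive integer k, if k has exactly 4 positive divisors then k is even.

k = 15

A counterexample is any positive integer k such that k has exactly 4 positive divisors but k is odd; we check each in order.
For k = 6, 8, 10, 14 the conclusion holds.
k = 15: divisors of 15: 1, 3, 5, 15; 15 is odd.
Hence k = 15 is a counterexample.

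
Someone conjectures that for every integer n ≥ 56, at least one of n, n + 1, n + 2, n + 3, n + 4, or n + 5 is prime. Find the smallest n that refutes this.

n = 90

Check each integer n ≥ 56 in order until n, n + 1, n + 2, n + 3, n + 4, n + 5 are all composite.
For n = 56, 57, 58, 59, …, 87, 88, 89 the conclusion holds.
n = 90: 90 = 2 × 45; 91 = 7 × 13; 92 = 2 × 46; 93 = 3 × 31; 94 = 2 × 47; 95 = 5 × 19 — all composite.
Hence n = 90 is a counterexample.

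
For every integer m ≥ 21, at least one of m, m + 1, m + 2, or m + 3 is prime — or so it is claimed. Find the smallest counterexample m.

m = 24

We need the least integer m ≥ 21 for which m, m + 1, m + 2, m + 3 are all composite.
m = 21: 23 is prime.
m = 22: 23 is prime.
m = 23: 23 is prime.
m = 24: 24 = 2 × 12; 25 = 5 × 5; 26 = 2 × 13; 27 = 3 × 9 — all composite.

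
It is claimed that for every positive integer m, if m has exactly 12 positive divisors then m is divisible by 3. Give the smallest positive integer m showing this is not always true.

m = 60: τ(60) = 12; 60 mod 3 = 0.
m = 72: τ(72) = 12; 72 mod 3 = 0.
m = 84: τ(84) = 12; 84 mod 3 = 0.
m = 90: τ(90) = 12; 90 mod 3 = 0.
m = 96: τ(96) = 12; 96 mod 3 = 0.
m = 108: τ(108) = 12; 108 mod 3 = 0.
m = 126: τ(126) = 12; 126 mod 3 = 0.
m = 132: τ(132) = 12; 132 mod 3 = 0.
m = 140: τ(140) = 12; 140 mod 3 = 2.
So m = 140 is the smallest counterexample.

m = 140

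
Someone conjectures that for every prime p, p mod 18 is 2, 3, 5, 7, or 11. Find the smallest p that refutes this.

For p = 2, 3, 5, 7, 11 the conclusion holds.
p = 13: 13 mod 18 = 13 — not in {2, 3, 5, 7, 11}.

p = 13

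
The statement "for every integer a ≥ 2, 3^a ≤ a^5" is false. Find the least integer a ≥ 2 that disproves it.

a = 11

A counterexample is any integer a ≥ 2 such that 3^a > a^5; we check each in order.
For a = 2, 3, 4, 5, 6, 7, 8, 9, 10 the conclusion holds.
a = 11: 3^a = 177147 and a^5 = 161051, so 177147 > 161051.
So a = 11 is the smallest counterexample.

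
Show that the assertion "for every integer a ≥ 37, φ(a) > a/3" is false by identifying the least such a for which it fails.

Check each integer a ≥ 37 in order until the claim fails.
For a = 37, 38, 39, 40, 41 the conclusion holds.
a = 42: φ(42) = 12 and 42/3 = 14, so φ(42) ≤ 42/3.

a = 42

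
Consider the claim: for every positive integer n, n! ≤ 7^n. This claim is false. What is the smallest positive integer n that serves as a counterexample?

n = 17

A counterexample is any positive integer n such that n! > 7^n; we check each in order.
For n = 1, 2, 3, 4, …, 14, 15, 16 the conclusion holds.
n = 17: n! = 355687428096000 and 7^n = 232630513987207, so 355687428096000 > 232630513987207.
Thus n = 17 disproves the claim, and no smaller n works.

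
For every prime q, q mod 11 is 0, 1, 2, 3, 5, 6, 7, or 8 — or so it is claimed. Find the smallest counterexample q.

q = 31

Check each prime q in order until the claim fails.
The first 10 eligible values, up to q = 29, all satisfy the conclusion.
q = 31: 31 mod 11 = 9 — not in {0, 1, 2, 3, 5, 6, 7, 8}.
So q = 31 is the smallest counterexample.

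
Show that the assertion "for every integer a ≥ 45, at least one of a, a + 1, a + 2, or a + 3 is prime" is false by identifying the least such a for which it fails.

a = 48

Check each integer a ≥ 45 in order until a, a + 1, a + 2, a + 3 are all composite.
a = 45: 47 is prime.
a = 46: 47 is prime.
a = 47: 47 is prime.
a = 48: 48 = 2 × 24; 49 = 7 × 7; 50 = 2 × 25; 51 = 3 × 17 — all composite.
Thus a = 48 disproves the claim, and no smaller a works.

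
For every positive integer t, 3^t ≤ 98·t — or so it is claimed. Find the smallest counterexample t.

t = 6

Check each positive integer t in order until 3^t > 98·t.
The first 5 eligible values, up to t = 5, all satisfy the conclusion.
t = 6: 3^t = 729 and 98·t = 588, so 729 > 588.
So t = 6 is the smallest counterexample.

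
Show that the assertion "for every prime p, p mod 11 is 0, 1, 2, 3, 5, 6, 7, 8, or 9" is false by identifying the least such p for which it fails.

For p = 2, 3, 5, 7, …, 23, 29, 31 the conclusion holds.
p = 37: 37 mod 11 = 4 — not in {0, 1, 2, 3, 5, 6, 7, 8, 9}.

p = 37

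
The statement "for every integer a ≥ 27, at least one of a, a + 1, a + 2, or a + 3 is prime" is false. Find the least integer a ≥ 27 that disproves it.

a = 32

For a = 27, 28, 29, 30, 31 the conclusion holds.
a = 32: 32 = 2 × 16; 33 = 3 × 11; 34 = 2 × 17; 35 = 5 × 7 — all composite.
Thus a = 32 disproves the claim, and no smaller a works.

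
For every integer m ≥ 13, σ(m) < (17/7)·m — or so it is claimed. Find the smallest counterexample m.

m = 24

A counterexample is any integer m ≥ 13 such that the claim fails; we check each in order.
For m = 13, 14, 15, 16, …, 21, 22, 23 the conclusion holds.
m = 24: σ(24) = 60; 60 ≥ 408/7.
Thus m = 24 disproves the claim, and no smaller m works.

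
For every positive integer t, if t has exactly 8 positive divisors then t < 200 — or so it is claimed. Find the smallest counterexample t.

t = 222

Check each positive integer t in order until t has exactly 8 positive divisors but the claim fails.
The first 31 eligible values, up to t = 195, all satisfy the conclusion.
t = 222: τ(222) = 8; 222 ≥ 200.
So t = 222 is the smallest counterexample.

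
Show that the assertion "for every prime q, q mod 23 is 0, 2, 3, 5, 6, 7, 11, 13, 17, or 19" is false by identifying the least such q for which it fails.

q = 31

We need the least prime q for which the claim fails.
For q = 2, 3, 5, 7, 11, 13, 17, 19, 23, 29 the conclusion holds.
q = 31: 31 mod 23 = 8 — not in {0, 2, 3, 5, 6, 7, 11, 13, 17, 19}.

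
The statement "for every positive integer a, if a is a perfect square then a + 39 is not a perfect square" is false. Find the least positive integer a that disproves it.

A counterexample is any positive integer a such that a is a perfect square but a + 39 is a perfect square; we check each in order.
For a = 1, 4, 9, 16 the conclusion holds.
a = 25: 25 = 5² and 25 + 39 = 64 = 8².
So a = 25 is the smallest counterexample.

a = 25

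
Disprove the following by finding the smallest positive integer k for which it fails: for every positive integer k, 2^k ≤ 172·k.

k = 11

A counterexample is any positive integer k such that 2^k > 172·k; we check each in order.
For k = 1, 2, 3, 4, 5, 6, 7, 8, 9, 10 the conclusion holds.
k = 11: 2^k = 2048 and 172·k = 1892, so 2048 > 1892.
Hence k = 11 is a counterexample.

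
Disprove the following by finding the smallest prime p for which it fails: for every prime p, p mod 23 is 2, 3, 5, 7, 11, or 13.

The first 6 eligible values, up to p = 13, all satisfy the conclusion.
p = 17: 17 mod 23 = 17 — not in {2, 3, 5, 7, 11, 13}.
Thus p = 17 disproves the claim, and no smaller p works.

p = 17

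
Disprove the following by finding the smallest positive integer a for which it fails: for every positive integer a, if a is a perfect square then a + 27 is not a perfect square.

For a = 1, 4 the conclusion holds.
a = 9: 9 = 3² and 9 + 27 = 36 = 6².

a = 9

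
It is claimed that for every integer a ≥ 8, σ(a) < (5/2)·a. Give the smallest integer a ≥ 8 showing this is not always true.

A counterexample is any integer a ≥ 8 such that the claim fails; we check each in order.
The first 16 eligible values, up to a = 23, all satisfy the conclusion.
a = 24: σ(24) = 60; 60 ≥ 60.

a = 24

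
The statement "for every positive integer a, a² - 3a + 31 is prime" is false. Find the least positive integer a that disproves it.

a = 4

For a = 1, 2, 3 the conclusion holds.
a = 4: a² - 3a + 31 = 35 = 5 × 7, composite.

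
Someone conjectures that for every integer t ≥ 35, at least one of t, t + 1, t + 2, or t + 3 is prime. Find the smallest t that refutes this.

A counterexample is any integer t ≥ 35 such that t, t + 1, t + 2, t + 3 are all composite; we check each in order.
For t = 35, 36, 37, 38, …, 45, 46, 47 the conclusion holds.
t = 48: 48 = 2 × 24; 49 = 7 × 7; 50 = 2 × 25; 51 = 3 × 17 — all composite.

t = 48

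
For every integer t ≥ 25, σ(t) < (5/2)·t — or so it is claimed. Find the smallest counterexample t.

t = 36

For t = 25, 26, 27, 28, …, 33, 34, 35 the conclusion holds.
t = 36: σ(36) = 91; 91 ≥ 90.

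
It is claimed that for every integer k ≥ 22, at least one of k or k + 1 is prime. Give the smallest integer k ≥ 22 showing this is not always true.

Check each integer k ≥ 22 in order until k, k + 1 are both composite.
For k = 22, 23 the conclusion holds.
k = 24: 24 = 2 × 12; 25 = 5 × 5 — both composite.

k = 24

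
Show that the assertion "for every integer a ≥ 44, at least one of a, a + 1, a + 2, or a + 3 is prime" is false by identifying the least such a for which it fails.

A counterexample is any integer a ≥ 44 such that a, a + 1, a + 2, a + 3 are all composite; we check each in order.
a = 44: 47 is prime.
a = 45: 47 is prime.
a = 46: 47 is prime.
a = 47: 47 is prime.
a = 48: 48 = 2 × 24; 49 = 7 × 7; 50 = 2 × 25; 51 = 3 × 17 — all composite.

a = 48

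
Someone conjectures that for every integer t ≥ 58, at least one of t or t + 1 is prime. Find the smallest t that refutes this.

t = 62

t = 58: 59 is prime.
t = 59: 59 is prime.
t = 60: 61 is prime.
t = 61: 61 is prime.
t = 62: 62 = 2 × 31; 63 = 3 × 21 — both composite.
So t = 62 is the smallest counterexample.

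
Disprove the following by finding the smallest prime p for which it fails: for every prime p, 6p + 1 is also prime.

p = 19

Check each prime p in order until 6p + 1 is not prime.
The first 7 eligible values, up to p = 17, all satisfy the conclusion.
p = 19: 6p + 1 = 115 = 5 × 23, not prime.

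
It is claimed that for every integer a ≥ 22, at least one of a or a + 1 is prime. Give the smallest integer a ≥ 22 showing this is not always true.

a = 24

For a = 22, 23 the conclusion holds.
a = 24: 24 = 2 × 12; 25 = 5 × 5 — both composite.
Hence a = 24 is a counterexample.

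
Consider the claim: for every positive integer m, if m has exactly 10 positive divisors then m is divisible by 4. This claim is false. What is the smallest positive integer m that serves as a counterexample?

For m = 48, 80, 112 the conclusion holds.
m = 162: τ(162) = 10; 162 mod 4 = 2.
Thus m = 162 disproves the claim, and no smaller m works.

m = 162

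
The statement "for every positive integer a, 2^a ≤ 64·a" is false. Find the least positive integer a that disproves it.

a = 10

For a = 1, 2, 3, 4, 5, 6, 7, 8, 9 the conclusion holds.
a = 10: 2^a = 1024 and 64·a = 640, so 1024 > 640.
Hence a = 10 is a counterexample.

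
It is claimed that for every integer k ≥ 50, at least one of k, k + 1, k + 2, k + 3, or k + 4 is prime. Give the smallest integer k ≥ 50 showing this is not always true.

k = 54

The first 4 eligible values, up to k = 53, all satisfy the conclusion.
k = 54: 54 = 2 × 27; 55 = 5 × 11; 56 = 2 × 28; 57 = 3 × 19; 58 = 2 × 29 — all composite.
So k = 54 is the smallest counterexample.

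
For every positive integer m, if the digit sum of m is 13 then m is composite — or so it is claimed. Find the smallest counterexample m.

Check each positive integer m in order until the digit sum of m is 13 but m is prime.
m = 49: digit sum 13; 49 is composite.
m = 58: digit sum 13; 58 is composite.
m = 67: digit sum 13; 67 is prime, not composite.

m = 67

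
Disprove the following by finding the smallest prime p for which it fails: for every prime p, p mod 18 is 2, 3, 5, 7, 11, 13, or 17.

p = 19

We need the least prime p for which the claim fails.
The first 7 eligible values, up to p = 17, all satisfy the conclusion.
p = 19: 19 mod 18 = 1 — not in {2, 3, 5, 7, 11, 13, 17}.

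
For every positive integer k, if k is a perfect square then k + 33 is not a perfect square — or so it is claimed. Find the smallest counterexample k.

We need the least positive integer k for which k is a perfect square but k + 33 is a perfect square.
For k = 1, 4, 9 the conclusion holds.
k = 16: 16 = 4² and 16 + 33 = 49 = 7².

k = 16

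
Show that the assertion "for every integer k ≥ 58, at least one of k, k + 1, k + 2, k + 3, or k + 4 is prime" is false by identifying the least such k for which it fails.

Check each integer k ≥ 58 in order until k, k + 1, k + 2, k + 3, k + 4 are all composite.
For k = 58, 59, 60, 61 the conclusion holds.
k = 62: 62 = 2 × 31; 63 = 3 × 21; 64 = 2 × 32; 65 = 5 × 13; 66 = 2 × 33 — all composite.
Thus k = 62 disproves the claim, and no smaller k works.

k = 62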